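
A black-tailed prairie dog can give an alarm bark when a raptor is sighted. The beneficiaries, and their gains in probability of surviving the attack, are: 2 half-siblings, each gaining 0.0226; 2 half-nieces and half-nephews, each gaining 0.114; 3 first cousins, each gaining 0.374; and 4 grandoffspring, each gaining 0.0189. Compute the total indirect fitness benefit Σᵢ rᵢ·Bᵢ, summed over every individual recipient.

r to a half-sibling = 0.25 (half-sibs share one parent — one path of length 2: r = (1/2)^2 = 1/4).
r to a half-niece or half-nephew = 0.125 (half-aunt/uncle↔niece/nephew: one path of length 3: r = (1/2)^3 = 1/8).
r to a first cousin = 0.125 (first cousins share one grandparent pair — two paths of length 4: r = 2·(1/2)^4 = 1/8).
r to a grandoffspring = 1/4 (two parent–offspring links: r = (1/2)^2 = 1/4).
Summing one r·B term per recipient: 2·0.25·0.0226 + 2·0.125·0.114 + 3·0.125·0.374 + 4·0.25·0.0189 = 0.19895.

0.19895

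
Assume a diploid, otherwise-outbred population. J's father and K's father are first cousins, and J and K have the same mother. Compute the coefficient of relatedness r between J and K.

0.28125

Relatedness sums over independent paths through distinct common ancestors.
J and K are related in two ways: second cousins through their fathers (r = 1/32) and half-sibs through their shared mother (r = 1/4).
r = 1/32 + 1/4 = 9/32 = 0.28125.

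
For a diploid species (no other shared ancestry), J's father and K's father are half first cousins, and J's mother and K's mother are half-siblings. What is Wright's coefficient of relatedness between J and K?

With two independent routes of shared ancestry, r is the sum of the two contributions.
J and K are related in two ways: half second cousins through their fathers (r = 1/64) and half first cousins through their mothers (r = 1/16).
r = 1/64 + 1/16 = 5/64 = 0.078125.

0.078125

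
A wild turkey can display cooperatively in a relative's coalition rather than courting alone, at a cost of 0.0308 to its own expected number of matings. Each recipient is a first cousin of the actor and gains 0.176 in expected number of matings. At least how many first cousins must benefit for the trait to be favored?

r to a first cousin = 1/8 (first cousins share one grandparent pair — two paths of length 4: r = 2·(1/2)^4 = 1/8).
Hamilton's rule: n·r·B > C  ⇒  n > C/(r·B) = 0.0308/(0.125·0.176) = 1.4.
The smallest integer exceeding 1.4 is 2.

2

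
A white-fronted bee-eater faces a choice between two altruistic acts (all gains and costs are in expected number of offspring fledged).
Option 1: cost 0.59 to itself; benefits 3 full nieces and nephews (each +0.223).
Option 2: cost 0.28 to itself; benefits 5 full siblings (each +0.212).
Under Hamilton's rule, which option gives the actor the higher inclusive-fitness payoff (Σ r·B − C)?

Option 1: r to a full niece or nephew = 0.25.
Option 1: Σ r·B − C = (3·0.25·0.223) − 0.59 = -0.42275.
Option 2: r to a full sibling = 0.5.
Option 2: Σ r·B − C = (5·0.5·0.212) − 0.28 = 0.25.
Option 2 has the higher net inclusive-fitness payoff.

Option 2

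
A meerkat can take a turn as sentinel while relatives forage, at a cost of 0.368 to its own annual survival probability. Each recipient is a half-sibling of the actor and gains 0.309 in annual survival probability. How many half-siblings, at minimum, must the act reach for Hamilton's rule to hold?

r to a half-sibling = 1/4 (half-sibs share one parent — one path of length 2: r = (1/2)^2 = 1/4).
Hamilton's rule: n·r·B > C  ⇒  n > C/(r·B) = 0.368/(0.25·0.309) = 4.764.
The smallest integer exceeding 4.764 is 5.

5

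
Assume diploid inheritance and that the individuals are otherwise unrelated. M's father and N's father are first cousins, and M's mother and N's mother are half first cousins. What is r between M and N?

0.046875

Independent pedigree routes through distinct common ancestors add.
M and N are related in two ways: second cousins through their fathers (r = 1/32) and half second cousins through their mothers (r = 1/64).
r = 1/32 + 1/64 = 3/64 = 0.046875.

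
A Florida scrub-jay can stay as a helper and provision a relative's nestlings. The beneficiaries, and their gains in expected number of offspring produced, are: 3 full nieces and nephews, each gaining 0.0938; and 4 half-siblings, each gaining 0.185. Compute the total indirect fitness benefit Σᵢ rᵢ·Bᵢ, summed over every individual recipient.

0.25535

r to a full niece or nephew = 1/4 (full aunt/uncle↔niece/nephew: two paths of length 3 through the shared grandparent pair: r = 2·(1/2)^3 = 1/4).
r to a half-sibling = 0.25 (half-sibs share one parent — one path of length 2: r = (1/2)^2 = 1/4).
Summing one r·B term per recipient: 3·0.25·0.0938 + 4·0.25·0.185 = 0.25535.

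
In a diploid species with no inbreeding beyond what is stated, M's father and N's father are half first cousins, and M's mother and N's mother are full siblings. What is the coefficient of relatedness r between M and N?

Wright's path rule: contributions from independent ancestry routes add.
M and N are related in two ways: half second cousins through their fathers (r = 1/64) and first cousins through their mothers (r = 1/8).
r = 1/64 + 1/8 = 9/64 = 0.140625.

0.140625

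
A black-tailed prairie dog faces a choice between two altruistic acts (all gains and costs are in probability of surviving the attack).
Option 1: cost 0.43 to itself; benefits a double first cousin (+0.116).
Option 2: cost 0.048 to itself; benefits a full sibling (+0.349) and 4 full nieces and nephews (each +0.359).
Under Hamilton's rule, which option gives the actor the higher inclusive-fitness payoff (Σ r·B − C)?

Option 2

Option 1: r to a double first cousin = 0.25.
Option 1: Σ r·B − C = (1·0.25·0.116) − 0.43 = -0.401.
Option 2: r to a full sibling = 0.5.
Option 2: r to a full niece or nephew = 0.25.
Option 2: Σ r·B − C = (1·0.5·0.349 + 4·0.25·0.359) − 0.048 = 0.4855.
Option 2 has the higher net inclusive-fitness payoff.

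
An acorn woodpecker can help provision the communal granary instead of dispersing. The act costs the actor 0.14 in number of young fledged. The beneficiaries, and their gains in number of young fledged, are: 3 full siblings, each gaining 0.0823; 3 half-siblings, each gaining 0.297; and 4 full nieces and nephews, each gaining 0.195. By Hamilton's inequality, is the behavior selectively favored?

Yes

Hamilton's rule: the trait is favored when the sum of r·B over every recipient exceeds the actor's cost C.
r to a full sibling = 1/2 (full sibs share both parents — two paths of length 2: r = 2·(1/2)^2 = 1/2).
r to a half-sibling = 1/4 (half-sibs share one parent — one path of length 2: r = (1/2)^2 = 1/4).
r to a full niece or nephew = 0.25 (full aunt/uncle↔niece/nephew: two paths of length 3 through the shared grandparent pair: r = 2·(1/2)^3 = 1/4).
Summing one r·B term per recipient: 3·0.5·0.0823 + 3·0.25·0.297 + 4·0.25·0.195 = 0.5412.
0.5412 > 0.14: the indirect benefit exceeds the cost.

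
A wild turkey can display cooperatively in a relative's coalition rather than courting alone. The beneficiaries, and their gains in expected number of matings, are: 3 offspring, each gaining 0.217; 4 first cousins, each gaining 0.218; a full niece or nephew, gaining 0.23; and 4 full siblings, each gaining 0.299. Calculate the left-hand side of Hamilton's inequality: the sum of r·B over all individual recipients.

1.09

r to an offspring = 0.5 (one parent–offspring link: r = (1/2)^1 = 1/2).
r to a first cousin = 0.125 (first cousins share one grandparent pair — two paths of length 4: r = 2·(1/2)^4 = 1/8).
r to a full niece or nephew = 0.25 (full aunt/uncle↔niece/nephew: two paths of length 3 through the shared grandparent pair: r = 2·(1/2)^3 = 1/4).
r to a full sibling = 1/2 (full sibs share both parents — two paths of length 2: r = 2·(1/2)^2 = 1/2).
Summing one r·B term per recipient: 3·0.5·0.217 + 4·0.125·0.218 + 1·0.25·0.23 + 4·0.5·0.299 = 1.09.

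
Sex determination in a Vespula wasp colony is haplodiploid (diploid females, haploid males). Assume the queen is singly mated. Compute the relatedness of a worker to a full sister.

Haplodiploid full sisters inherit their father's entire haploid genome identically (contributing 1/2) and on average half of their mother's contribution (1/2 · 1/2 = 1/4); r = 1/2 + 1/4 = 3/4.

0.75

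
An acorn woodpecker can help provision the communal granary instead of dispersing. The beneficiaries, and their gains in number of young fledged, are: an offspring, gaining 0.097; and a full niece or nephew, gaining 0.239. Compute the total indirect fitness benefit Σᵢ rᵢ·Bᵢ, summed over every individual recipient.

0.10825

r to an offspring = 0.5 (one parent–offspring link: r = (1/2)^1 = 1/2).
r to a full niece or nephew = 0.25 (full aunt/uncle↔niece/nephew: two paths of length 3 through the shared grandparent pair: r = 2·(1/2)^3 = 1/4).
Summing one r·B term per recipient: 1·0.5·0.097 + 1·0.25·0.239 = 0.10825.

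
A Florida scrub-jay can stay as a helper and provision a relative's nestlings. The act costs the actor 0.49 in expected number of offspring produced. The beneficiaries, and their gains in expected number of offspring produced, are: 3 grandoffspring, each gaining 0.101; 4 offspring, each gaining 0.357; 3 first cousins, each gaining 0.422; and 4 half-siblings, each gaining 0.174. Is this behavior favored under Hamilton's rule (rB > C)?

Hamilton's rule: the trait is favored when the sum of r·B over every recipient exceeds the actor's cost C.
r to a grandoffspring = 1/4 (two parent–offspring links: r = (1/2)^2 = 1/4).
r to an offspring = 0.5 (one parent–offspring link: r = (1/2)^1 = 1/2).
r to a first cousin = 1/8 (first cousins share one grandparent pair — two paths of length 4: r = 2·(1/2)^4 = 1/8).
r to a half-sibling = 0.25 (half-sibs share one parent — one path of length 2: r = (1/2)^2 = 1/4).
Summing one r·B term per recipient: 3·0.25·0.101 + 4·0.5·0.357 + 3·0.125·0.422 + 4·0.25·0.174 = 1.122.
1.122 > 0.49: the indirect benefit exceeds the cost.

Yes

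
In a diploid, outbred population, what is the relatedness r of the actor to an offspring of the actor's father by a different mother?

0.25

Each parent–offspring link contributes a factor of 1/2, and independent paths through distinct common ancestors add.
Half-sibs share one parent — one path of length 2: r = (1/2)^2 = 1/4.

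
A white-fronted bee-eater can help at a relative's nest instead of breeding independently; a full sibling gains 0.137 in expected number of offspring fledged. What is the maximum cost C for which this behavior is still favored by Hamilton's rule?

0.0685

r to a full sibling = 0.5 (full sibs share both parents — two paths of length 2: r = 2·(1/2)^2 = 1/2).
Hamilton's rule: n·r·B > C, so the trait is favored while C < n·r·B = 1·0.5·0.137 = 0.0685.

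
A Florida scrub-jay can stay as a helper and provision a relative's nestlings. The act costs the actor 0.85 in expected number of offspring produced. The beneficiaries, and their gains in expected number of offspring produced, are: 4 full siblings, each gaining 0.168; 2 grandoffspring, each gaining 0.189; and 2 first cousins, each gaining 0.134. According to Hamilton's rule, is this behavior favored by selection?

No

Hamilton's rule: the trait is favored when the sum of r·B over every recipient exceeds the actor's cost C.
r to a full sibling = 1/2 (full sibs share both parents — two paths of length 2: r = 2·(1/2)^2 = 1/2).
r to a grandoffspring = 0.25 (two parent–offspring links: r = (1/2)^2 = 1/4).
r to a first cousin = 0.125 (first cousins share one grandparent pair — two paths of length 4: r = 2·(1/2)^4 = 1/8).
Summing one r·B term per recipient: 4·0.5·0.168 + 2·0.25·0.189 + 2·0.125·0.134 = 0.464.
0.464 < 0.85: the indirect benefit is less than the cost.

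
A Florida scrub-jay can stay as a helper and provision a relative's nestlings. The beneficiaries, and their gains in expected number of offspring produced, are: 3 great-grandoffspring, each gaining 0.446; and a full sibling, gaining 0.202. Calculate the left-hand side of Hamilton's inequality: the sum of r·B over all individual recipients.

0.26825

r to a great-grandoffspring = 0.125 (three parent–offspring links: r = (1/2)^3 = 1/8).
r to a full sibling = 0.5 (full sibs share both parents — two paths of length 2: r = 2·(1/2)^2 = 1/2).
Summing one r·B term per recipient: 3·0.125·0.446 + 1·0.5·0.202 = 0.26825.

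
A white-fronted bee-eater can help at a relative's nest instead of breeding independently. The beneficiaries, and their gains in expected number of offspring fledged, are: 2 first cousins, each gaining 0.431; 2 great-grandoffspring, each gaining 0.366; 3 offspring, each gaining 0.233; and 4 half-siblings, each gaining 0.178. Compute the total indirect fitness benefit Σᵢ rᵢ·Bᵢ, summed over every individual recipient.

0.72675

r to a first cousin = 0.125 (first cousins share one grandparent pair — two paths of length 4: r = 2·(1/2)^4 = 1/8).
r to a great-grandoffspring = 0.125 (three parent–offspring links: r = (1/2)^3 = 1/8).
r to an offspring = 0.5 (one parent–offspring link: r = (1/2)^1 = 1/2).
r to a half-sibling = 1/4 (half-sibs share one parent — one path of length 2: r = (1/2)^2 = 1/4).
Summing one r·B term per recipient: 2·0.125·0.431 + 2·0.125·0.366 + 3·0.5·0.233 + 4·0.25·0.178 = 0.72675.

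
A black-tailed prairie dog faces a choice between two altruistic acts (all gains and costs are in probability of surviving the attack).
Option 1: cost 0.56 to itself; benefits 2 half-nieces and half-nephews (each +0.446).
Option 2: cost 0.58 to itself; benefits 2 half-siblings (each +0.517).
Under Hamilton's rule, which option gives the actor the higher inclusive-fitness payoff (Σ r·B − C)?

Option 2

Option 1: r to a half-niece or half-nephew = 0.125.
Option 1: Σ r·B − C = (2·0.125·0.446) − 0.56 = -0.4485.
Option 2: r to a half-sibling = 0.25.
Option 2: Σ r·B − C = (2·0.25·0.517) − 0.58 = -0.3215.
Option 2 has the higher net inclusive-fitness payoff.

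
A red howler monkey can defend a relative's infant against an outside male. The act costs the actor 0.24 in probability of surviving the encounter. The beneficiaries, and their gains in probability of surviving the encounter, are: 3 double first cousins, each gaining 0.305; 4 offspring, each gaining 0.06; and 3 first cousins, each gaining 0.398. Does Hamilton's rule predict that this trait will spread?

Yes

Hamilton's rule: the trait is favored when the sum of r·B over every recipient exceeds the actor's cost C.
r to a double first cousin = 1/4 (double first cousins share both grandparent pairs — four paths of length 4: r = 4·(1/2)^4 = 1/4).
r to an offspring = 0.5 (one parent–offspring link: r = (1/2)^1 = 1/2).
r to a first cousin = 1/8 (first cousins share one grandparent pair — two paths of length 4: r = 2·(1/2)^4 = 1/8).
Summing one r·B term per recipient: 3·0.25·0.305 + 4·0.5·0.06 + 3·0.125·0.398 = 0.498.
0.498 > 0.24: the indirect benefit exceeds the cost.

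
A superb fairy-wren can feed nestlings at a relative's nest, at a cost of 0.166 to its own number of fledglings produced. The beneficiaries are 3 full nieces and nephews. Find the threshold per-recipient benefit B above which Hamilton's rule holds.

0.2213

r to a full niece or nephew = 1/4 (full aunt/uncle↔niece/nephew: two paths of length 3 through the shared grandparent pair: r = 2·(1/2)^3 = 1/4).
Hamilton's rule with n recipients of equal r: n·r·B > C, so B > C/(n·r) = 0.166/(3·0.25) = 0.2213.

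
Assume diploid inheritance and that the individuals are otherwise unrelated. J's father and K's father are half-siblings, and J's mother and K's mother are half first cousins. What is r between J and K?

Relatedness sums over independent paths through distinct common ancestors.
J and K are related in two ways: half first cousins through their fathers (r = 1/16) and half second cousins through their mothers (r = 1/64).
r = 1/16 + 1/64 = 5/64 = 0.078125.

0.078125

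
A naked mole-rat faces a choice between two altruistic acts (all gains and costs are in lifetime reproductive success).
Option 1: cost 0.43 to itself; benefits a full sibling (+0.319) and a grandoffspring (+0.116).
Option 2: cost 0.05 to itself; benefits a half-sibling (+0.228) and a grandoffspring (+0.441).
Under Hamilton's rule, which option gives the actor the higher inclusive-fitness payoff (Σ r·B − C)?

Option 1: r to a full sibling = 0.5.
Option 1: r to a grandoffspring = 0.25.
Option 1: Σ r·B − C = (1·0.5·0.319 + 1·0.25·0.116) − 0.43 = -0.2415.
Option 2: r to a half-sibling = 0.25.
Option 2: r to a grandoffspring = 0.25.
Option 2: Σ r·B − C = (1·0.25·0.228 + 1·0.25·0.441) − 0.05 = 0.11725.
Option 2 has the higher net inclusive-fitness payoff.

Option 2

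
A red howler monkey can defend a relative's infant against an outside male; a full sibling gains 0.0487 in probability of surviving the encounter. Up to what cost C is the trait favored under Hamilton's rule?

0.02435

r to a full sibling = 0.5 (full sibs share both parents — two paths of length 2: r = 2·(1/2)^2 = 1/2).
Hamilton's rule: n·r·B > C, so the trait is favored while C < n·r·B = 1·0.5·0.0487 = 0.02435.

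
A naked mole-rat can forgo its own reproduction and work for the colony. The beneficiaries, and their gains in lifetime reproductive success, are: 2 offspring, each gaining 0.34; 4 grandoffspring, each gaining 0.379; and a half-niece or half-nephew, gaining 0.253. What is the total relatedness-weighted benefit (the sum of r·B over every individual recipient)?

r to an offspring = 0.5 (one parent–offspring link: r = (1/2)^1 = 1/2).
r to a grandoffspring = 0.25 (two parent–offspring links: r = (1/2)^2 = 1/4).
r to a half-niece or half-nephew = 1/8 (half-aunt/uncle↔niece/nephew: one path of length 3: r = (1/2)^3 = 1/8).
Summing one r·B term per recipient: 2·0.5·0.34 + 4·0.25·0.379 + 1·0.125·0.253 = 0.750625.

0.750625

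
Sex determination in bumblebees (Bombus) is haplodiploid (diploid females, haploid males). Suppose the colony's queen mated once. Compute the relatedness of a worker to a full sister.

0.75

Haplodiploid full sisters inherit their father's entire haploid genome identically (contributing 1/2) and on average half of their mother's contribution (1/2 · 1/2 = 1/4); r = 1/2 + 1/4 = 3/4.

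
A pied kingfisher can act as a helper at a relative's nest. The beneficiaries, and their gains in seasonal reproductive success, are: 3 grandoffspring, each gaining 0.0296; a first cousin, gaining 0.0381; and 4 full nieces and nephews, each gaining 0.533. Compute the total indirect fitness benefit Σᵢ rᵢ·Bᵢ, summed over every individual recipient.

0.5599625

r to a grandoffspring = 1/4 (two parent–offspring links: r = (1/2)^2 = 1/4).
r to a first cousin = 0.125 (first cousins share one grandparent pair — two paths of length 4: r = 2·(1/2)^4 = 1/8).
r to a full niece or nephew = 0.25 (full aunt/uncle↔niece/nephew: two paths of length 3 through the shared grandparent pair: r = 2·(1/2)^3 = 1/4).
Summing one r·B term per recipient: 3·0.25·0.0296 + 1·0.125·0.0381 + 4·0.25·0.533 = 0.5599625.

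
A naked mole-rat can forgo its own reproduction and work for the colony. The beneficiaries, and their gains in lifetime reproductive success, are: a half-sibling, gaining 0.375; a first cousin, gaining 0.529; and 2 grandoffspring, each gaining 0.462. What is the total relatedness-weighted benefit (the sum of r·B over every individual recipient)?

r to a half-sibling = 1/4 (half-sibs share one parent — one path of length 2: r = (1/2)^2 = 1/4).
r to a first cousin = 0.125 (first cousins share one grandparent pair — two paths of length 4: r = 2·(1/2)^4 = 1/8).
r to a grandoffspring = 0.25 (two parent–offspring links: r = (1/2)^2 = 1/4).
Summing one r·B term per recipient: 1·0.25·0.375 + 1·0.125·0.529 + 2·0.25·0.462 = 0.390875.

0.390875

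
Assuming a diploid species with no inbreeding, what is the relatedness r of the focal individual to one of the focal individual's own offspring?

0.5

Each parent–offspring link contributes a factor of 1/2, and independent paths through distinct common ancestors add.
One parent–offspring link: r = (1/2)^1 = 1/2.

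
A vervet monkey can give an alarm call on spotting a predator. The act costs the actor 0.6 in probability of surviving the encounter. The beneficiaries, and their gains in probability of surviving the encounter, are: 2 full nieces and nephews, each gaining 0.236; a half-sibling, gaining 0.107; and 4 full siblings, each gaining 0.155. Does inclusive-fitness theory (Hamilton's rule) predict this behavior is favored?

Hamilton's rule: the trait is favored when the sum of r·B over every recipient exceeds the actor's cost C.
r to a full niece or nephew = 0.25 (full aunt/uncle↔niece/nephew: two paths of length 3 through the shared grandparent pair: r = 2·(1/2)^3 = 1/4).
r to a half-sibling = 1/4 (half-sibs share one parent — one path of length 2: r = (1/2)^2 = 1/4).
r to a full sibling = 1/2 (full sibs share both parents — two paths of length 2: r = 2·(1/2)^2 = 1/2).
Summing one r·B term per recipient: 2·0.25·0.236 + 1·0.25·0.107 + 4·0.5·0.155 = 0.45475.
0.45475 < 0.6: the indirect benefit is less than the cost.

No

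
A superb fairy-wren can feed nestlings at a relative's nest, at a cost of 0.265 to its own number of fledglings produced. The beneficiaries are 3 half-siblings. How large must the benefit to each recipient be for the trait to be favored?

0.3533

r to a half-sibling = 0.25 (half-sibs share one parent — one path of length 2: r = (1/2)^2 = 1/4).
Hamilton's rule with n recipients of equal r: n·r·B > C, so B > C/(n·r) = 0.265/(3·0.25) = 0.3533.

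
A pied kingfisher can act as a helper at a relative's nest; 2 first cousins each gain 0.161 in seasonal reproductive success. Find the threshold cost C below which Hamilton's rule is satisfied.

r to a first cousin = 1/8 (first cousins share one grandparent pair — two paths of length 4: r = 2·(1/2)^4 = 1/8).
Hamilton's rule: n·r·B > C, so the trait is favored while C < n·r·B = 2·0.125·0.161 = 0.04025.

0.04025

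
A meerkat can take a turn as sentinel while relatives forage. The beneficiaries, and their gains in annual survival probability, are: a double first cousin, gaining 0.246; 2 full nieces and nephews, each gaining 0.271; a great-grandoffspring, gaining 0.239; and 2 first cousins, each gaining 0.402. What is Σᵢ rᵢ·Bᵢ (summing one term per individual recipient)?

0.327375

r to a double first cousin = 1/4 (double first cousins share both grandparent pairs — four paths of length 4: r = 4·(1/2)^4 = 1/4).
r to a full niece or nephew = 1/4 (full aunt/uncle↔niece/nephew: two paths of length 3 through the shared grandparent pair: r = 2·(1/2)^3 = 1/4).
r to a great-grandoffspring = 1/8 (three parent–offspring links: r = (1/2)^3 = 1/8).
r to a first cousin = 0.125 (first cousins share one grandparent pair — two paths of length 4: r = 2·(1/2)^4 = 1/8).
Summing one r·B term per recipient: 1·0.25·0.246 + 2·0.25·0.271 + 1·0.125·0.239 + 2·0.125·0.402 = 0.327375.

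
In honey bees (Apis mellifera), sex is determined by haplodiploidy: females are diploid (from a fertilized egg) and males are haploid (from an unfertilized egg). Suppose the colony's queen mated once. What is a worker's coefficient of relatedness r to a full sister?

Haplodiploid full sisters inherit their father's entire haploid genome identically (contributing 1/2) and on average half of their mother's contribution (1/2 · 1/2 = 1/4); r = 1/2 + 1/4 = 3/4.

0.75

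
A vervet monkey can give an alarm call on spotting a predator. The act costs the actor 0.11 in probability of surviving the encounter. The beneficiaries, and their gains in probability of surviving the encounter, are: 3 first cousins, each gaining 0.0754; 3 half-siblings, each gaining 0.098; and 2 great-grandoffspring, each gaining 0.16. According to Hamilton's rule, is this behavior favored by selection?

Yes

Hamilton's rule: the trait is favored when the sum of r·B over every recipient exceeds the actor's cost C.
r to a first cousin = 1/8 (first cousins share one grandparent pair — two paths of length 4: r = 2·(1/2)^4 = 1/8).
r to a half-sibling = 0.25 (half-sibs share one parent — one path of length 2: r = (1/2)^2 = 1/4).
r to a great-grandoffspring = 0.125 (three parent–offspring links: r = (1/2)^3 = 1/8).
Summing one r·B term per recipient: 3·0.125·0.0754 + 3·0.25·0.098 + 2·0.125·0.16 = 0.141775.
0.141775 > 0.11: the indirect benefit exceeds the cost.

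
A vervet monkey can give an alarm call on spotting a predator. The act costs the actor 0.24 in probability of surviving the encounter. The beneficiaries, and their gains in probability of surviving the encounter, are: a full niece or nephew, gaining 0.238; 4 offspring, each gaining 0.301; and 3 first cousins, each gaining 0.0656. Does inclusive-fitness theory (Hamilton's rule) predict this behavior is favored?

Hamilton's rule: the trait is favored when the sum of r·B over every recipient exceeds the actor's cost C.
r to a full niece or nephew = 0.25 (full aunt/uncle↔niece/nephew: two paths of length 3 through the shared grandparent pair: r = 2·(1/2)^3 = 1/4).
r to an offspring = 1/2 (one parent–offspring link: r = (1/2)^1 = 1/2).
r to a first cousin = 0.125 (first cousins share one grandparent pair — two paths of length 4: r = 2·(1/2)^4 = 1/8).
Summing one r·B term per recipient: 1·0.25·0.238 + 4·0.5·0.301 + 3·0.125·0.0656 = 0.6861.
0.6861 > 0.24: the indirect benefit exceeds the cost.

Yes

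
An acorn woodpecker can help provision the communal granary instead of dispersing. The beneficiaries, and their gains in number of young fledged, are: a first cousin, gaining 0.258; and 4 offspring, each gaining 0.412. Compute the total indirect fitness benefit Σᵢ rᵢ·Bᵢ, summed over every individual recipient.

r to a first cousin = 1/8 (first cousins share one grandparent pair — two paths of length 4: r = 2·(1/2)^4 = 1/8).
r to an offspring = 1/2 (one parent–offspring link: r = (1/2)^1 = 1/2).
Summing one r·B term per recipient: 1·0.125·0.258 + 4·0.5·0.412 = 0.85625.

0.85625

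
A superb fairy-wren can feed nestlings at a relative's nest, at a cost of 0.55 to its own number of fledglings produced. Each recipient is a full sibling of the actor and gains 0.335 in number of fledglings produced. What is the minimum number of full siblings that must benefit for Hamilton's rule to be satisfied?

r to a full sibling = 0.5 (full sibs share both parents — two paths of length 2: r = 2·(1/2)^2 = 1/2).
Hamilton's rule: n·r·B > C  ⇒  n > C/(r·B) = 0.55/(0.5·0.335) = 3.284.
The smallest integer exceeding 3.284 is 4.

4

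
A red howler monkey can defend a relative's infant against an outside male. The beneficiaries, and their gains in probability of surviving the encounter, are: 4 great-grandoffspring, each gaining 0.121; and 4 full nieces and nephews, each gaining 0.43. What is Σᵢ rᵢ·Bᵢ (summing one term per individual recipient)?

r to a great-grandoffspring = 1/8 (three parent–offspring links: r = (1/2)^3 = 1/8).
r to a full niece or nephew = 1/4 (full aunt/uncle↔niece/nephew: two paths of length 3 through the shared grandparent pair: r = 2·(1/2)^3 = 1/4).
Summing one r·B term per recipient: 4·0.125·0.121 + 4·0.25·0.43 = 0.4905.

0.4905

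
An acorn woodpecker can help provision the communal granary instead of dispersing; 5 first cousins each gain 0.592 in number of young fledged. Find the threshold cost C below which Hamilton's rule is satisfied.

r to a first cousin = 0.125 (first cousins share one grandparent pair — two paths of length 4: r = 2·(1/2)^4 = 1/8).
Hamilton's rule: n·r·B > C, so the trait is favored while C < n·r·B = 5·0.125·0.592 = 0.37.

0.37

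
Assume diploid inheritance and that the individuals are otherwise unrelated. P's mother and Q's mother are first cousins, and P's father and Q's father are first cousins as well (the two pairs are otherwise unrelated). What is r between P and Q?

0.0625

Relatedness sums over independent paths through distinct common ancestors.
P and Q are related in two ways: second cousins through their mothers (r = 1/32) and second cousins through their fathers (r = 1/32).
r = 1/32 + 1/32 = 1/16 = 0.0625.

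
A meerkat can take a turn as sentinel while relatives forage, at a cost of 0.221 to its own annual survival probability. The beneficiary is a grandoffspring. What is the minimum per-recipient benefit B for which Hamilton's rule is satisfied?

0.884

r to a grandoffspring = 0.25 (two parent–offspring links: r = (1/2)^2 = 1/4).
Hamilton's rule with n recipients of equal r: n·r·B > C, so B > C/(n·r) = 0.221/(1·0.25) = 0.884.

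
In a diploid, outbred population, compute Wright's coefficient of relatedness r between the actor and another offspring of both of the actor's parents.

0.5

Each parent–offspring link contributes a factor of 1/2, and independent paths through distinct common ancestors add.
Full sibs share both parents — two paths of length 2: r = 2·(1/2)^2 = 1/2.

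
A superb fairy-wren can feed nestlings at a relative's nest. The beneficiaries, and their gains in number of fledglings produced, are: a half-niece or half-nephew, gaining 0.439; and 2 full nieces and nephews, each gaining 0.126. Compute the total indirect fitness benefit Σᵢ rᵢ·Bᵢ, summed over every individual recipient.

r to a half-niece or half-nephew = 1/8 (half-aunt/uncle↔niece/nephew: one path of length 3: r = (1/2)^3 = 1/8).
r to a full niece or nephew = 0.25 (full aunt/uncle↔niece/nephew: two paths of length 3 through the shared grandparent pair: r = 2·(1/2)^3 = 1/4).
Summing one r·B term per recipient: 1·0.125·0.439 + 2·0.25·0.126 = 0.117875.

0.117875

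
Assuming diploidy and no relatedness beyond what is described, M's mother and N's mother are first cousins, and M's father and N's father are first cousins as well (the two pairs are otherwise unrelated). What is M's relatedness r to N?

Wright's path rule: contributions from independent ancestry routes add.
M and N are related in two ways: second cousins through their mothers (r = 1/32) and second cousins through their fathers (r = 1/32).
r = 1/32 + 1/32 = 0.0625.

0.0625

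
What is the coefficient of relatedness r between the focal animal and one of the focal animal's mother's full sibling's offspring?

Each parent–offspring link contributes a factor of 1/2, and independent paths through distinct common ancestors add.
First cousins share one grandparent pair — two paths of length 4: r = 2·(1/2)^4 = 1/8.

0.125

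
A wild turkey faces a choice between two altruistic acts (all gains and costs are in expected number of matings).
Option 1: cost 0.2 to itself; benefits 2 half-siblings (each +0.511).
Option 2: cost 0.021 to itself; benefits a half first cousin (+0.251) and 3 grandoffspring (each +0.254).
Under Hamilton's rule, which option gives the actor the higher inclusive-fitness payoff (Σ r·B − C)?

Option 1: r to a half-sibling = 0.25.
Option 1: Σ r·B − C = (2·0.25·0.511) − 0.2 = 0.0555.
Option 2: r to a half first cousin = 0.0625.
Option 2: r to a grandoffspring = 0.25.
Option 2: Σ r·B − C = (1·0.0625·0.251 + 3·0.25·0.254) − 0.021 = 0.1851875.
Option 2 has the higher net inclusive-fitness payoff.

Option 2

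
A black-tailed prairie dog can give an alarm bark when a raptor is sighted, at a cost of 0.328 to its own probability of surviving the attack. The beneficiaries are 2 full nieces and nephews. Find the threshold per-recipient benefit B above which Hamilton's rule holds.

r to a full niece or nephew = 1/4 (full aunt/uncle↔niece/nephew: two paths of length 3 through the shared grandparent pair: r = 2·(1/2)^3 = 1/4).
Hamilton's rule with n recipients of equal r: n·r·B > C, so B > C/(n·r) = 0.328/(2·0.25) = 0.656.

0.656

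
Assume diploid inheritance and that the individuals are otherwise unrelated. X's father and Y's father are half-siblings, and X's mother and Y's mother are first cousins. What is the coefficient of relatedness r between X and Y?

0.09375

With two independent routes of shared ancestry, r is the sum of the two contributions.
X and Y are related in two ways: half first cousins through their fathers (r = 1/16) and second cousins through their mothers (r = 1/32).
r = 1/16 + 1/32 = 0.09375.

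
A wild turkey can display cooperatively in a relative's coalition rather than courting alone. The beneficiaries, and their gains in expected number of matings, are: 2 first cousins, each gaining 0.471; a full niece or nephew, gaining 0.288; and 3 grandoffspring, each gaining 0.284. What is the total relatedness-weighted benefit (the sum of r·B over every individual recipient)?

r to a first cousin = 1/8 (first cousins share one grandparent pair — two paths of length 4: r = 2·(1/2)^4 = 1/8).
r to a full niece or nephew = 0.25 (full aunt/uncle↔niece/nephew: two paths of length 3 through the shared grandparent pair: r = 2·(1/2)^3 = 1/4).
r to a grandoffspring = 0.25 (two parent–offspring links: r = (1/2)^2 = 1/4).
Summing one r·B term per recipient: 2·0.125·0.471 + 1·0.25·0.288 + 3·0.25·0.284 = 0.40275.

0.40275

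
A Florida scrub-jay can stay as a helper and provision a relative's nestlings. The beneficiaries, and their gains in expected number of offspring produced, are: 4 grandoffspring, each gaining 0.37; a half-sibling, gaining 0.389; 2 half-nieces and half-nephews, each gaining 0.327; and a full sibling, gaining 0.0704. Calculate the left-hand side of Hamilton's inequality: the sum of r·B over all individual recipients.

0.5842

r to a grandoffspring = 0.25 (two parent–offspring links: r = (1/2)^2 = 1/4).
r to a half-sibling = 1/4 (half-sibs share one parent — one path of length 2: r = (1/2)^2 = 1/4).
r to a half-niece or half-nephew = 0.125 (half-aunt/uncle↔niece/nephew: one path of length 3: r = (1/2)^3 = 1/8).
r to a full sibling = 1/2 (full sibs share both parents — two paths of length 2: r = 2·(1/2)^2 = 1/2).
Summing one r·B term per recipient: 4·0.25·0.37 + 1·0.25·0.389 + 2·0.125·0.327 + 1·0.5·0.0704 = 0.5842.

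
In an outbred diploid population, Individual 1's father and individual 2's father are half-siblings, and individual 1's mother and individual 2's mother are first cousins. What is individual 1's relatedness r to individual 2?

Relatedness sums over independent paths through distinct common ancestors.
Individual 1 and individual 2 are related in two ways: half first cousins through their fathers (r = 1/16) and second cousins through their mothers (r = 1/32).
r = 1/16 + 1/32 = 3/32 = 0.09375.

0.09375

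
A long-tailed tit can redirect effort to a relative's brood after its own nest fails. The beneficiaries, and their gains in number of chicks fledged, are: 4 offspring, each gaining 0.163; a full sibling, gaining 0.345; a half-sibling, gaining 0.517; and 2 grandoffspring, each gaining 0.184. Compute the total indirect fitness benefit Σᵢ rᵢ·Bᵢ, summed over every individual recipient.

r to an offspring = 1/2 (one parent–offspring link: r = (1/2)^1 = 1/2).
r to a full sibling = 0.5 (full sibs share both parents — two paths of length 2: r = 2·(1/2)^2 = 1/2).
r to a half-sibling = 0.25 (half-sibs share one parent — one path of length 2: r = (1/2)^2 = 1/4).
r to a grandoffspring = 1/4 (two parent–offspring links: r = (1/2)^2 = 1/4).
Summing one r·B term per recipient: 4·0.5·0.163 + 1·0.5·0.345 + 1·0.25·0.517 + 2·0.25·0.184 = 0.71975.

0.71975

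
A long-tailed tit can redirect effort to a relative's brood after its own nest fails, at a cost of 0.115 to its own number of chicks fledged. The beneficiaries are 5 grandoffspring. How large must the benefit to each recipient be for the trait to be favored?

0.092

r to a grandoffspring = 0.25 (two parent–offspring links: r = (1/2)^2 = 1/4).
Hamilton's rule with n recipients of equal r: n·r·B > C, so B > C/(n·r) = 0.115/(5·0.25) = 0.092.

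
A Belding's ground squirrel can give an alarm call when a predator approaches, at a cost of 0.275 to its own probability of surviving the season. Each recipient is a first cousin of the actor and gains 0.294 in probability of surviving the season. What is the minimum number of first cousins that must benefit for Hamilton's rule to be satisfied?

8

r to a first cousin = 1/8 (first cousins share one grandparent pair — two paths of length 4: r = 2·(1/2)^4 = 1/8).
Hamilton's rule: n·r·B > C  ⇒  n > C/(r·B) = 0.275/(0.125·0.294) = 7.483.
The smallest integer exceeding 7.483 is 8.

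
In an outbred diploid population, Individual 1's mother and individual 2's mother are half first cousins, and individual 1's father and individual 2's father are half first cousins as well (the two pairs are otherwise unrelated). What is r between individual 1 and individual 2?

Independent pedigree routes through distinct common ancestors add.
Individual 1 and individual 2 are related in two ways: half second cousins through their mothers (r = 1/64) and half second cousins through their fathers (r = 1/64).
r = 1/64 + 1/64 = 1/32 = 0.03125.

0.03125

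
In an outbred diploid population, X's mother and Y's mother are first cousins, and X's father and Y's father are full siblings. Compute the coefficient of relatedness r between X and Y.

0.15625

Wright's path rule: contributions from independent ancestry routes add.
X and Y are related in two ways: second cousins through their mothers (r = 1/32) and first cousins through their fathers (r = 1/8).
r = 1/32 + 1/8 = 0.15625.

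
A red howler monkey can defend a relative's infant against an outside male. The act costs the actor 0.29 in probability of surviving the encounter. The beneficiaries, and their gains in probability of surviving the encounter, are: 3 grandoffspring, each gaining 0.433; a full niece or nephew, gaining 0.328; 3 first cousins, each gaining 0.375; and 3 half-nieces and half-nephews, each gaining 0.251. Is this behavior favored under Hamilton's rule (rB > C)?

Hamilton's rule: the trait is favored when the sum of r·B over every recipient exceeds the actor's cost C.
r to a grandoffspring = 0.25 (two parent–offspring links: r = (1/2)^2 = 1/4).
r to a full niece or nephew = 0.25 (full aunt/uncle↔niece/nephew: two paths of length 3 through the shared grandparent pair: r = 2·(1/2)^3 = 1/4).
r to a first cousin = 0.125 (first cousins share one grandparent pair — two paths of length 4: r = 2·(1/2)^4 = 1/8).
r to a half-niece or half-nephew = 1/8 (half-aunt/uncle↔niece/nephew: one path of length 3: r = (1/2)^3 = 1/8).
Summing one r·B term per recipient: 3·0.25·0.433 + 1·0.25·0.328 + 3·0.125·0.375 + 3·0.125·0.251 = 0.6415.
0.6415 > 0.29: the indirect benefit exceeds the cost.

Yes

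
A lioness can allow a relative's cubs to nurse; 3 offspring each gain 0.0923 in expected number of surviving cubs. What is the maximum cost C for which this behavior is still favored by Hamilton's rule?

r to an offspring = 1/2 (one parent–offspring link: r = (1/2)^1 = 1/2).
Hamilton's rule: n·r·B > C, so the trait is favored while C < n·r·B = 3·0.5·0.0923 = 0.13845.

0.13845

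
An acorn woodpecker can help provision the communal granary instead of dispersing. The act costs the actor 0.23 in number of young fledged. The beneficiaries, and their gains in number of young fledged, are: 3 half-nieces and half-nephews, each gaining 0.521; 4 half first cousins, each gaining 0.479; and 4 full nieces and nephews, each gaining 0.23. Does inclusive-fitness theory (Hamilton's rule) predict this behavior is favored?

Hamilton's rule: the trait is favored when the sum of r·B over every recipient exceeds the actor's cost C.
r to a half-niece or half-nephew = 1/8 (half-aunt/uncle↔niece/nephew: one path of length 3: r = (1/2)^3 = 1/8).
r to a half first cousin = 0.0625 (half first cousins share one grandparent — one path of length 4: r = (1/2)^4 = 1/16).
r to a full niece or nephew = 1/4 (full aunt/uncle↔niece/nephew: two paths of length 3 through the shared grandparent pair: r = 2·(1/2)^3 = 1/4).
Summing one r·B term per recipient: 3·0.125·0.521 + 4·0.0625·0.479 + 4·0.25·0.23 = 0.545125.
0.545125 > 0.23: the indirect benefit exceeds the cost.

Yes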